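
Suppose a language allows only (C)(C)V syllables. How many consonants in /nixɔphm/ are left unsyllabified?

Under (C)(C)V, the unsyllabifiable consonants are /p/, /h/, /m/ (no codas are permitted; onsets may contain at most 2 consonants).

3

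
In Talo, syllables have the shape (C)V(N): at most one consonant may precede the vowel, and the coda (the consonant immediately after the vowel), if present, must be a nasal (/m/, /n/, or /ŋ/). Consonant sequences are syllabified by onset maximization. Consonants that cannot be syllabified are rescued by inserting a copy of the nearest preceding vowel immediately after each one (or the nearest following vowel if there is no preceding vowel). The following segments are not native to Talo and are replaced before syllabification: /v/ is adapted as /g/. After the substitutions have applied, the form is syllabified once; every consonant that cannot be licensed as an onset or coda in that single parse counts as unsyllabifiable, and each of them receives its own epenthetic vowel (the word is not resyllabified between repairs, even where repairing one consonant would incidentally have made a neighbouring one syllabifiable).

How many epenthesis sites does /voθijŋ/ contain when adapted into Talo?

2

After substitution the input is /goθijŋ/.
The unsyllabifiable consonants are /j/, /ŋ/; each receives one epenthetic vowel.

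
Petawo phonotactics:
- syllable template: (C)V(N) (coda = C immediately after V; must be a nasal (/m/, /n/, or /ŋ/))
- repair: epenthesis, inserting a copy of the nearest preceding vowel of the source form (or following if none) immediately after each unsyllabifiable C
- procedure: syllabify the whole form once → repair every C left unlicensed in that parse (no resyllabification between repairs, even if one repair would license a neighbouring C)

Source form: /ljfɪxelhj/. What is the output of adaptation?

lɪjɪfɪxeleheje

The consonants /l/, /j/, /l/, /h/, /j/ cannot be parsed into a legal (C)V(N) syllable (only a nasal (/m/, /n/, or /ŋ/) is licensed in coda position; onsets are limited to one consonant).
Inserting the epenthetic vowel yields /l/ → /lɪ/, /j/ → /jɪ/, /l/ → /le/, /h/ → /he/, /j/ → /je/.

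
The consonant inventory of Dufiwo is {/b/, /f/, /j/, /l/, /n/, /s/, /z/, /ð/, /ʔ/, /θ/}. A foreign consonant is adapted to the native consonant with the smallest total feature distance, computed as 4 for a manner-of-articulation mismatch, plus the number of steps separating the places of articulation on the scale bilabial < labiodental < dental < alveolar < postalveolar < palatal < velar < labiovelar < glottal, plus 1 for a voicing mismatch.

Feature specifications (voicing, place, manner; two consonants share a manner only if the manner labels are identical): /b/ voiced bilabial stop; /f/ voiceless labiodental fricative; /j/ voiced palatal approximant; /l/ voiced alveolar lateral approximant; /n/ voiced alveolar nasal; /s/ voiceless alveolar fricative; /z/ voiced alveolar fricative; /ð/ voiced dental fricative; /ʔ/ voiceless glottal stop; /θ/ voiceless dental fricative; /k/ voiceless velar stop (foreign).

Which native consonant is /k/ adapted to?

/ʔ/ is closest: same manner (stop), place distance 2 (velar→glottal), same voicing; total 2. Next closest is /j/ at distance 6.

ʔ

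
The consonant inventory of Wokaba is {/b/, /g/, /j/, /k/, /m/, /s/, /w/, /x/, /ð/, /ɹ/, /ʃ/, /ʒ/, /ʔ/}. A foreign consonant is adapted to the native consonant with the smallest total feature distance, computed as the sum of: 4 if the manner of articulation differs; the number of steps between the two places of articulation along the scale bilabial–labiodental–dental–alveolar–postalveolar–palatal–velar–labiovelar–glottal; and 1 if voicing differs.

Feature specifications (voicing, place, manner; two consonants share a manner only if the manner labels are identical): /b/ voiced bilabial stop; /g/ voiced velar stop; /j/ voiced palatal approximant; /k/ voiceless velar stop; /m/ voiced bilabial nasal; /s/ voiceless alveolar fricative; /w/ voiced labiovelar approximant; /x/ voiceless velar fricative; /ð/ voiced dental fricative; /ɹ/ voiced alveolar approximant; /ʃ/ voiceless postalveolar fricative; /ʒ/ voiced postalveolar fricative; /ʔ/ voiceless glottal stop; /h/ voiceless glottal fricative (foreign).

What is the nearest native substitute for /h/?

/x/ is closest: same manner (fricative), place distance 2 (glottal→velar), same voicing; total 2. Next closest is /ʃ/ at distance 4.

x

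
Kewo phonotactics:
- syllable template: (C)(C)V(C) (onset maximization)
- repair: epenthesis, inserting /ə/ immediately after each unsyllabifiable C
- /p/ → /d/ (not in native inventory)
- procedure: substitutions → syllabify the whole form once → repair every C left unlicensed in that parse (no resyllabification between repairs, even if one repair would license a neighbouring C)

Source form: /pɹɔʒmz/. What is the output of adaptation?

dɹɔʒməzə

Substitution: /p/ → /d/, giving /dɹɔʒmz/.
Syllabifying with onset maximization leaves /m/, /z/ stranded (at most one coda consonant is licensed; onsets may contain at most 2 consonants).
Epenthesis after each stranded consonant: /m/ → /mə/, /z/ → /zə/.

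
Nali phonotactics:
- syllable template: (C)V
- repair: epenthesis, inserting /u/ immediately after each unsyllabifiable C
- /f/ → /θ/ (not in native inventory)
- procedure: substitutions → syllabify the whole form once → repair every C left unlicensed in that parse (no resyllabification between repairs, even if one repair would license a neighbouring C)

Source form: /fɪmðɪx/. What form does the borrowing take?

θɪmuðɪxu

Substitution: /f/ → /θ/, giving /θɪmðɪx/.
The consonants /m/, /x/ cannot be parsed into a legal (C)V syllable (no codas are permitted; onsets are limited to one consonant).
Each unlicensed consonant becomes the onset of a new syllable: /m/ → /mu/, /x/ → /xu/.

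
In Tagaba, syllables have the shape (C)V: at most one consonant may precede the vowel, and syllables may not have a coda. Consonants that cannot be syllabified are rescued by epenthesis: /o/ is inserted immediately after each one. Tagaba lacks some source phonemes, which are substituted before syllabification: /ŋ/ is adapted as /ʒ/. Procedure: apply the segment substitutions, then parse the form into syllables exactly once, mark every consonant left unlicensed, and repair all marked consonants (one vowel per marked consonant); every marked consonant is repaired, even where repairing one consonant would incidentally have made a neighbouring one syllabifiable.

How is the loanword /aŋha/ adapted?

Substitution: /ŋ/ → /ʒ/, giving /aʒha/.
Under (C)V, the unsyllabifiable consonants are /ʒ/ (no codas are permitted; onsets are limited to one consonant).
Epenthesis after each stranded consonant: /ʒ/ → /ʒo/.

aʒoha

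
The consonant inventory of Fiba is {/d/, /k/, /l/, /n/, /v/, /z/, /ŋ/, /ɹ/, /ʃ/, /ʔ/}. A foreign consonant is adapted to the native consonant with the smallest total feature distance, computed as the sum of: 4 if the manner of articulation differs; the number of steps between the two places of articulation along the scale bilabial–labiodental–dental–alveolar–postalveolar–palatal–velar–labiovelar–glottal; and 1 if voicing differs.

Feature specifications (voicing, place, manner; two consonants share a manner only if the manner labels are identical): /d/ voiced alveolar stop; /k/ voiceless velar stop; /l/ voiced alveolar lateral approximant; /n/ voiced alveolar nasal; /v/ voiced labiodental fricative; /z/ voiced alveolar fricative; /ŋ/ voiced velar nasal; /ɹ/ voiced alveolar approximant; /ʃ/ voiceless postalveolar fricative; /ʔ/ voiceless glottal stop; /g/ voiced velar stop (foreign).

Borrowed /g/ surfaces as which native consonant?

/k/ is closest: same manner (stop), place distance 0 (velar→velar), voicing differs (+1); total 1. Next closest is /d/ at distance 3.

k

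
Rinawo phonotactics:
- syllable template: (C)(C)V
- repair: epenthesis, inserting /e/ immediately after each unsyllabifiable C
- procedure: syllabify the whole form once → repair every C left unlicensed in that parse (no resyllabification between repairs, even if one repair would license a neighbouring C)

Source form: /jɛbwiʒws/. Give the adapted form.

jɛbwiʒewese

The consonants /ʒ/, /w/, /s/ cannot be parsed into a legal (C)(C)V syllable (no codas are permitted; onsets may contain at most 2 consonants).
Each unlicensed consonant becomes the onset of a new syllable: /ʒ/ → /ʒe/, /w/ → /we/, /s/ → /se/.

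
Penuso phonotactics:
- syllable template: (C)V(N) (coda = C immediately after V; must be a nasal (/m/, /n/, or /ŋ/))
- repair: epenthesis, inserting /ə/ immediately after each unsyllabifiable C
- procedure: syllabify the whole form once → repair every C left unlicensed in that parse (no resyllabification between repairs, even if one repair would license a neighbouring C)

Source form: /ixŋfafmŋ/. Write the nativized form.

The consonants /x/, /ŋ/, /f/, /m/, /ŋ/ cannot be parsed into a legal (C)V(N) syllable (only a nasal (/m/, /n/, or /ŋ/) is licensed in coda position; onsets are limited to one consonant).
Inserting the epenthetic vowel yields /x/ → /xə/, /ŋ/ → /ŋə/, /f/ → /fə/, /m/ → /mə/, /ŋ/ → /ŋə/.

ixəŋəfafəməŋə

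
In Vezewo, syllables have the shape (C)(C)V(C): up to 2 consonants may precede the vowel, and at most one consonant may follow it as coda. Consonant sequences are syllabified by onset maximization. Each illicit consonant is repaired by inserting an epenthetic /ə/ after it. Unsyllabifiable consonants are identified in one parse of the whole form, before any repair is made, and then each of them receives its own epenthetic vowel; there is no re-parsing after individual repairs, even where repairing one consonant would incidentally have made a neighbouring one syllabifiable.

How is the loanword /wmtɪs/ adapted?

wəmtɪs

Syllabifying with onset maximization leaves /w/ stranded (at most one coda consonant is licensed; onsets may contain at most 2 consonants).
Epenthesis after each stranded consonant: /w/ → /wə/.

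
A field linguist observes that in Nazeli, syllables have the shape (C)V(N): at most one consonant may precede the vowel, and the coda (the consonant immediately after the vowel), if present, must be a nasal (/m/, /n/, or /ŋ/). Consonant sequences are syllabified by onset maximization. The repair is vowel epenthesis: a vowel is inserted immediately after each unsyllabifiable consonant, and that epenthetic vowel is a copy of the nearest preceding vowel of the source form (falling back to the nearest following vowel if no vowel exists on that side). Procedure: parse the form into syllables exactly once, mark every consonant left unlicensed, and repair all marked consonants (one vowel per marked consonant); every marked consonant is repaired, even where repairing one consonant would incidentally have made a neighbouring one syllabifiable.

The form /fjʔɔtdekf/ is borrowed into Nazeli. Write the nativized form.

The consonants /f/, /j/, /t/, /k/, /f/ cannot be parsed into a legal (C)V(N) syllable (only a nasal (/m/, /n/, or /ŋ/) is licensed in coda position; onsets are limited to one consonant).
Inserting the epenthetic vowel yields /f/ → /fɔ/, /j/ → /jɔ/, /t/ → /tɔ/, /k/ → /ke/, /f/ → /fe/.

fɔjɔʔɔtɔdekefe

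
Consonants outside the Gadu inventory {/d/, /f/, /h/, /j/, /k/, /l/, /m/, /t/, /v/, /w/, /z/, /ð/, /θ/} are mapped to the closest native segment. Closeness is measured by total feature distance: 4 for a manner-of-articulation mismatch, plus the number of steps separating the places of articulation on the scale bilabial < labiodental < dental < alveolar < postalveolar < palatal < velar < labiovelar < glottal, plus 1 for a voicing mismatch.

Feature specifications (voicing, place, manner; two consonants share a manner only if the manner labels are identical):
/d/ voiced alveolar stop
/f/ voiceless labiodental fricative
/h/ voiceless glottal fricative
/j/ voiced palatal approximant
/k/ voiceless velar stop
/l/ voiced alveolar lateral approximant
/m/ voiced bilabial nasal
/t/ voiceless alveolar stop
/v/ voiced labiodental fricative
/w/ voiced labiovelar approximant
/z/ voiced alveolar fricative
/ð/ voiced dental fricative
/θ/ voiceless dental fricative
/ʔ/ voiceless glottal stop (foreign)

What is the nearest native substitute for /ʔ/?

k

/k/ is closest: same manner (stop), place distance 2 (glottal→velar), same voicing; total 2. Next closest is /h/ at distance 4.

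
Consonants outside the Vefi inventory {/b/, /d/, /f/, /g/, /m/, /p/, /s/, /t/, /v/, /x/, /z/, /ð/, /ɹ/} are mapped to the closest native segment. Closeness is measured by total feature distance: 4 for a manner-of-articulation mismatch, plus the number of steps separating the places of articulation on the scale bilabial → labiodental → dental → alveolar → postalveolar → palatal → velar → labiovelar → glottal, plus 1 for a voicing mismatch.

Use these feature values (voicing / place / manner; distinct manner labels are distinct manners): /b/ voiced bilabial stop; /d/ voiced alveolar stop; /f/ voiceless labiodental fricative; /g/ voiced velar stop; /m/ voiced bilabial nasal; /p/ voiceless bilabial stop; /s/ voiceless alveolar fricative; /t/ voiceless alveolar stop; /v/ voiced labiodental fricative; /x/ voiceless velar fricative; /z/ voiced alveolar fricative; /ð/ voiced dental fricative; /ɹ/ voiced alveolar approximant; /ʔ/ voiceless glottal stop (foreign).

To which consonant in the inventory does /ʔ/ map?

/g/ is closest: same manner (stop), place distance 2 (glottal→velar), voicing differs (+1); total 3. Next closest is /t/ at distance 5.

g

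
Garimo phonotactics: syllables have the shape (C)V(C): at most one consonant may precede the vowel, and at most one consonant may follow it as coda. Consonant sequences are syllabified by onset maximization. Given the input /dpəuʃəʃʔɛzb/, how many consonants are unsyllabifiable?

2

Under (C)V(C), the unsyllabifiable consonants are /d/, /b/ (at most one coda consonant is licensed; onsets are limited to one consonant).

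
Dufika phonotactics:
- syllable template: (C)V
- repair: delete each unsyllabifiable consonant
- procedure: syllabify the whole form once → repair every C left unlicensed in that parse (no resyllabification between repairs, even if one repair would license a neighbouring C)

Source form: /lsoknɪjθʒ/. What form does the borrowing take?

sonɪ

Syllabifying with onset maximization leaves /l/, /k/, /j/, /θ/, /ʒ/ stranded (no codas are permitted; onsets are limited to one consonant).
Each unlicensed consonant is deleted: /l/, /k/, /j/, /θ/, /ʒ/.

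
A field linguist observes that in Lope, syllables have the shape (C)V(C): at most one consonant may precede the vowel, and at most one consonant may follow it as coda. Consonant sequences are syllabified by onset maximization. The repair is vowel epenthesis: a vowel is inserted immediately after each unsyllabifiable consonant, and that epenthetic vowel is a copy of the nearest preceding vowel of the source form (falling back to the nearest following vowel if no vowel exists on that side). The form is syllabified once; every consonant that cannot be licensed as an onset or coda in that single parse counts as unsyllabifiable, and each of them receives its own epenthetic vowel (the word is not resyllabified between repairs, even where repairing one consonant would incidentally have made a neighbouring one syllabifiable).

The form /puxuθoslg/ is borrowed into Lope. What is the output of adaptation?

The consonants /l/, /g/ cannot be parsed into a legal (C)V(C) syllable (at most one coda consonant is licensed; onsets are limited to one consonant).
Inserting the epenthetic vowel yields /l/ → /lo/, /g/ → /go/.

puxuθoslogo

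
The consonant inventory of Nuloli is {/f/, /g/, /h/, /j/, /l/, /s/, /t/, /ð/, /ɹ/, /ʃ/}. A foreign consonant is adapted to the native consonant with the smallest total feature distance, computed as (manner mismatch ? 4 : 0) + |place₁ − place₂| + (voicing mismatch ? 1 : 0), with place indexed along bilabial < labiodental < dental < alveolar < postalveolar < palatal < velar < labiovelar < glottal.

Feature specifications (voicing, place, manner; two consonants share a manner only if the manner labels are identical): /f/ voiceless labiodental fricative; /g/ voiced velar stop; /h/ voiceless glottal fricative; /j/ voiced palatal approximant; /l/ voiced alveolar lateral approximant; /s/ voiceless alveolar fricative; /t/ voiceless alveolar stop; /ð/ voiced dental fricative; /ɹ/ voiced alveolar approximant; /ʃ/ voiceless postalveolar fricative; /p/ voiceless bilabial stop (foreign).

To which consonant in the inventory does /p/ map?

/t/ is closest: same manner (stop), place distance 3 (bilabial→alveolar), same voicing; total 3. Next closest is /f/ at distance 5.

t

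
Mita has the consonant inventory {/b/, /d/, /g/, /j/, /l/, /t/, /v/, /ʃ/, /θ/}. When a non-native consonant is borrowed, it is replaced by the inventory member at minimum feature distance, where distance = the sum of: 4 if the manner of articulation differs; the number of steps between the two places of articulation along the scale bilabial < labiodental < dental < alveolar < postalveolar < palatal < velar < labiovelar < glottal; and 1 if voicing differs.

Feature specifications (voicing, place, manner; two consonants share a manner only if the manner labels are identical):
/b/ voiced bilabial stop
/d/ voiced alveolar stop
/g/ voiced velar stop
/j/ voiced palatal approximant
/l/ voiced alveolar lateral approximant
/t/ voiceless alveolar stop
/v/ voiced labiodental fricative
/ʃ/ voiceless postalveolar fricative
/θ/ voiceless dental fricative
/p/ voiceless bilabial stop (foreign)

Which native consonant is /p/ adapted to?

/b/ is closest: same manner (stop), place distance 0 (bilabial→bilabial), voicing differs (+1); total 1. Next closest is /t/ at distance 3.

b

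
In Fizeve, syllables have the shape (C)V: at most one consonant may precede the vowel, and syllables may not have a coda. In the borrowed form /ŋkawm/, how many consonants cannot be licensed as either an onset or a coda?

Syllabifying with onset maximization leaves /ŋ/, /w/, /m/ stranded (no codas are permitted; onsets are limited to one consonant).

3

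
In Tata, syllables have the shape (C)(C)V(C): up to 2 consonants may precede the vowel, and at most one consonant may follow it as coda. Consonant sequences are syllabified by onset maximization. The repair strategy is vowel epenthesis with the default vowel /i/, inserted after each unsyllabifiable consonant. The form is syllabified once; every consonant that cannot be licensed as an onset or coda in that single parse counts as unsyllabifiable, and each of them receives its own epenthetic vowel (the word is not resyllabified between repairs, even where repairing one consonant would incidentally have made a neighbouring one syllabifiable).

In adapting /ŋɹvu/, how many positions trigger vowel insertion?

1

The unsyllabifiable consonants are /ŋ/; each receives one epenthetic vowel.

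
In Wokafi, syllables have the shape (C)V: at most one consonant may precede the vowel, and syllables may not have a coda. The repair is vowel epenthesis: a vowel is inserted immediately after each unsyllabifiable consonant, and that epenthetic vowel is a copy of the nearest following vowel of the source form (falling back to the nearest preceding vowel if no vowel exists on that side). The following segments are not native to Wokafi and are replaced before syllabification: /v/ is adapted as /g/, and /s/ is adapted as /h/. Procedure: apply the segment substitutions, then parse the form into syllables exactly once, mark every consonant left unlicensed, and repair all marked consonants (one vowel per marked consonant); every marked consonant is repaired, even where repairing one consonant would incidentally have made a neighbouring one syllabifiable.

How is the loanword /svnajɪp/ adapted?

Substitution: /s/ → /h/, /v/ → /g/, giving /hgnajɪp/.
Syllabifying with onset maximization leaves /h/, /g/, /p/ stranded (no codas are permitted; onsets are limited to one consonant).
Each unlicensed consonant becomes the onset of a new syllable: /h/ → /ha/, /g/ → /ga/, /p/ → /pɪ/.

haganajɪpɪ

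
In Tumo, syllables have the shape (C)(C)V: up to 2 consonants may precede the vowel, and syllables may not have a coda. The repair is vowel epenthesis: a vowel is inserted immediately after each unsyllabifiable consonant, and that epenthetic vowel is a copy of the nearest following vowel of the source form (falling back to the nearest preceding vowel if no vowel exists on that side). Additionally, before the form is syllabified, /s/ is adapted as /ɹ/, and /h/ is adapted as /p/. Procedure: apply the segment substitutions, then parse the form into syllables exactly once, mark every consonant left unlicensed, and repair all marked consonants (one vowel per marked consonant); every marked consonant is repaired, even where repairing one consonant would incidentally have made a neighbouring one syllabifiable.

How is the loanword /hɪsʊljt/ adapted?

Substitution: /h/ → /p/, /s/ → /ɹ/, giving /pɪɹʊljt/.
Syllabifying with onset maximization leaves /l/, /j/, /t/ stranded (no codas are permitted; onsets may contain at most 2 consonants).
Each unlicensed consonant becomes the onset of a new syllable: /l/ → /lʊ/, /j/ → /jʊ/, /t/ → /tʊ/.

pɪɹʊlʊjʊtʊ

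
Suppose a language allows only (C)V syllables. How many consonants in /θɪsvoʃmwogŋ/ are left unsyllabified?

Syllabifying with onset maximization leaves /s/, /ʃ/, /m/, /g/, /ŋ/ stranded (no codas are permitted; onsets are limited to one consonant).

5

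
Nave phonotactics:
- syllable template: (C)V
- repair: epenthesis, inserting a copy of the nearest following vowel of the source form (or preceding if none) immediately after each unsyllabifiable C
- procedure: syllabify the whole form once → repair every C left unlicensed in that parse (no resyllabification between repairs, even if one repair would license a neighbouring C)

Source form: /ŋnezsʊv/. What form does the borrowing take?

Syllabifying with onset maximization leaves /ŋ/, /z/, /v/ stranded (no codas are permitted; onsets are limited to one consonant).
Epenthesis after each stranded consonant: /ŋ/ → /ŋe/, /z/ → /zʊ/, /v/ → /vʊ/.

ŋenezʊsʊvʊ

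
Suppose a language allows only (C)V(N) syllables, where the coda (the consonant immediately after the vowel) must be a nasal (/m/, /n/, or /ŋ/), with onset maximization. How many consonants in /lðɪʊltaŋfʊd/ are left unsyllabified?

3

The consonants /l/, /l/, /d/ cannot be parsed into a legal (C)V(N) syllable (only a nasal (/m/, /n/, or /ŋ/) is licensed in coda position; onsets are limited to one consonant).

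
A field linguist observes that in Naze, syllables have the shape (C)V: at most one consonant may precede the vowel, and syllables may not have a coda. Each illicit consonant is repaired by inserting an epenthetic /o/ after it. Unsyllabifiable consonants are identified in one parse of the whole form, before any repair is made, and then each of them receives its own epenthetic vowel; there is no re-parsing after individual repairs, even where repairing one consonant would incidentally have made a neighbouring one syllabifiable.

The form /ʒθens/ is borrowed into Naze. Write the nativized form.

ʒoθenoso

The consonants /ʒ/, /n/, /s/ cannot be parsed into a legal (C)V syllable (no codas are permitted; onsets are limited to one consonant).
Epenthesis after each stranded consonant: /ʒ/ → /ʒo/, /n/ → /no/, /s/ → /so/.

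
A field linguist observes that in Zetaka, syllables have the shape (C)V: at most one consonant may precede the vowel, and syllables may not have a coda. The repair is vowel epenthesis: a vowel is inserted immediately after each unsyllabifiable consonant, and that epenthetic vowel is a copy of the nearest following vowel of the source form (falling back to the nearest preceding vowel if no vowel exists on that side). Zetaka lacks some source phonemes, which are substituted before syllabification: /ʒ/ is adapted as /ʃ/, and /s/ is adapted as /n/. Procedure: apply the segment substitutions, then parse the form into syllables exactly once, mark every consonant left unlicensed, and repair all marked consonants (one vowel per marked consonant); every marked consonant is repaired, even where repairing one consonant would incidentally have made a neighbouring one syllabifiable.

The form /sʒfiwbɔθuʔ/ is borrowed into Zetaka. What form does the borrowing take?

Substitution: /s/ → /n/, /ʒ/ → /ʃ/, giving /nʃfiwbɔθuʔ/.
Under (C)V, the unsyllabifiable consonants are /n/, /ʃ/, /w/, /ʔ/ (no codas are permitted; onsets are limited to one consonant).
Each unlicensed consonant becomes the onset of a new syllable: /n/ → /ni/, /ʃ/ → /ʃi/, /w/ → /wɔ/, /ʔ/ → /ʔu/.

niʃifiwɔbɔθuʔu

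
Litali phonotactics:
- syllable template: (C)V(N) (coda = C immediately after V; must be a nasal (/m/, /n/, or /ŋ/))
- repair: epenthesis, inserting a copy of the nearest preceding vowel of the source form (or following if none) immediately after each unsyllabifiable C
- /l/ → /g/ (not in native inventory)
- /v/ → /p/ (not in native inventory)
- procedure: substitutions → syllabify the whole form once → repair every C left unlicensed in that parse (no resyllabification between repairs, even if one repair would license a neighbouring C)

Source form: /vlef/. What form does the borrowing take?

pegefe

Substitution: /v/ → /p/, /l/ → /g/, giving /pgef/.
The consonants /p/, /f/ cannot be parsed into a legal (C)V(N) syllable (only a nasal (/m/, /n/, or /ŋ/) is licensed in coda position; onsets are limited to one consonant).
Epenthesis after each stranded consonant: /p/ → /pe/, /f/ → /fe/.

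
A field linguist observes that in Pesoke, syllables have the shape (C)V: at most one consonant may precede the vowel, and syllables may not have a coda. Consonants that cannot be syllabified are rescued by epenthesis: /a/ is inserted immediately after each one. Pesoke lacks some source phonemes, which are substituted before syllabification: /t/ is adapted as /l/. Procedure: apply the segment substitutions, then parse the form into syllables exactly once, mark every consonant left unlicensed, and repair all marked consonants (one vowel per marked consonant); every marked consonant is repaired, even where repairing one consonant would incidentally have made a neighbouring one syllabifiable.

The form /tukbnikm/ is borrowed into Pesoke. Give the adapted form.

lukabanikama

Substitution: /t/ → /l/, giving /lukbnikm/.
Under (C)V, the unsyllabifiable consonants are /k/, /b/, /k/, /m/ (no codas are permitted; onsets are limited to one consonant).
Epenthesis after each stranded consonant: /k/ → /ka/, /b/ → /ba/, /k/ → /ka/, /m/ → /ma/.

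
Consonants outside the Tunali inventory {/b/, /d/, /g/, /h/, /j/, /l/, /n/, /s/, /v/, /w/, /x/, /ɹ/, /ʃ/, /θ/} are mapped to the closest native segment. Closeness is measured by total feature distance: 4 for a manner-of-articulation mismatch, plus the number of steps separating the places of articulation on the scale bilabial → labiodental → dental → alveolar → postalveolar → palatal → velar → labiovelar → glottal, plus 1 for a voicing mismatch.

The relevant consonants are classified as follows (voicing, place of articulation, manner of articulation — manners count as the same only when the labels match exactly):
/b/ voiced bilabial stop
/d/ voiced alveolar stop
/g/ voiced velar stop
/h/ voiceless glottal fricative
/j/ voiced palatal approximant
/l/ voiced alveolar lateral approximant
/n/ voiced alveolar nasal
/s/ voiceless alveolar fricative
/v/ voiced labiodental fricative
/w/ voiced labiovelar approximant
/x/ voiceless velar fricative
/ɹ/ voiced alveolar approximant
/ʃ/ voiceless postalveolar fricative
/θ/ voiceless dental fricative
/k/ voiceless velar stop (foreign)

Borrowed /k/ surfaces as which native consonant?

g

/g/ is closest: same manner (stop), place distance 0 (velar→velar), voicing differs (+1); total 1. Next closest is /d/ at distance 4.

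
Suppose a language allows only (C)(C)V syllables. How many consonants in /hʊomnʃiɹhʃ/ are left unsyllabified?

Under (C)(C)V, the unsyllabifiable consonants are /m/, /ɹ/, /h/, /ʃ/ (no codas are permitted; onsets may contain at most 2 consonants).

4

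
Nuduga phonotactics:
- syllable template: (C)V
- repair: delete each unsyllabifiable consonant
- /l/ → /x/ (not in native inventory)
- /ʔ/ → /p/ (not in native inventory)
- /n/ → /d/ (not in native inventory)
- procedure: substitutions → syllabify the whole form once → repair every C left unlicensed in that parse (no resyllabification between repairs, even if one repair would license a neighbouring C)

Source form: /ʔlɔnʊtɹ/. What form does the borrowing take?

Substitution: /ʔ/ → /p/, /l/ → /x/, /n/ → /d/, giving /pxɔdʊtɹ/.
The consonants /p/, /t/, /ɹ/ cannot be parsed into a legal (C)V syllable (no codas are permitted; onsets are limited to one consonant).
Deleting the stranded consonants removes /p/, /t/, /ɹ/.

xɔdʊ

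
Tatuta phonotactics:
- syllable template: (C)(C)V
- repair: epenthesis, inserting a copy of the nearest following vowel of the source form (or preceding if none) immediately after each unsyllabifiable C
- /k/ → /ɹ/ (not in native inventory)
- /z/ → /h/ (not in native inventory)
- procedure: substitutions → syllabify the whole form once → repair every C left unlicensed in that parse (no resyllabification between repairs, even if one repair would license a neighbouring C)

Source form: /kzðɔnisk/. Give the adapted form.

ɹɔhðɔnisiɹi

Substitution: /k/ → /ɹ/, /z/ → /h/, giving /ɹhðɔnisɹ/.
The consonants /ɹ/, /s/, /ɹ/ cannot be parsed into a legal (C)(C)V syllable (no codas are permitted; onsets may contain at most 2 consonants).
Each unlicensed consonant becomes the onset of a new syllable: /ɹ/ → /ɹɔ/, /s/ → /si/, /ɹ/ → /ɹi/.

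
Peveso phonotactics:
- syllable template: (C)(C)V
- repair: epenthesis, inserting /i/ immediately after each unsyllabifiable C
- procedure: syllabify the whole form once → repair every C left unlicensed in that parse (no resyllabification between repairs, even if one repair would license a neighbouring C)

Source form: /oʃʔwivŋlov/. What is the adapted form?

Syllabifying with onset maximization leaves /ʃ/, /v/, /v/ stranded (no codas are permitted; onsets may contain at most 2 consonants).
Each unlicensed consonant becomes the onset of a new syllable: /ʃ/ → /ʃi/, /v/ → /vi/, /v/ → /vi/.

oʃiʔwiviŋlovi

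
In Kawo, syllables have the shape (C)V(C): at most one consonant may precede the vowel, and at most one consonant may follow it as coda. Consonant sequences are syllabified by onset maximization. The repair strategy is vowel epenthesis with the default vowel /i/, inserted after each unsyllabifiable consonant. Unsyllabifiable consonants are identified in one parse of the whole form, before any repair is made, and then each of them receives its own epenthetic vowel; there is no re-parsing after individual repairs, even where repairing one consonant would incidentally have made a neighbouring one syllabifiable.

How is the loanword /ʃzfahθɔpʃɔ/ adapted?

ʃizifahθɔpʃɔ

Under (C)V(C), the unsyllabifiable consonants are /ʃ/, /z/ (at most one coda consonant is licensed; onsets are limited to one consonant).
Epenthesis after each stranded consonant: /ʃ/ → /ʃi/, /z/ → /zi/.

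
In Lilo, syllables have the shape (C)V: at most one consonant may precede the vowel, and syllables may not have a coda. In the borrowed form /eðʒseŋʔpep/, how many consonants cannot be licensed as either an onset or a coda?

5

The consonants /ð/, /ʒ/, /ŋ/, /ʔ/, /p/ cannot be parsed into a legal (C)V syllable (no codas are permitted; onsets are limited to one consonant).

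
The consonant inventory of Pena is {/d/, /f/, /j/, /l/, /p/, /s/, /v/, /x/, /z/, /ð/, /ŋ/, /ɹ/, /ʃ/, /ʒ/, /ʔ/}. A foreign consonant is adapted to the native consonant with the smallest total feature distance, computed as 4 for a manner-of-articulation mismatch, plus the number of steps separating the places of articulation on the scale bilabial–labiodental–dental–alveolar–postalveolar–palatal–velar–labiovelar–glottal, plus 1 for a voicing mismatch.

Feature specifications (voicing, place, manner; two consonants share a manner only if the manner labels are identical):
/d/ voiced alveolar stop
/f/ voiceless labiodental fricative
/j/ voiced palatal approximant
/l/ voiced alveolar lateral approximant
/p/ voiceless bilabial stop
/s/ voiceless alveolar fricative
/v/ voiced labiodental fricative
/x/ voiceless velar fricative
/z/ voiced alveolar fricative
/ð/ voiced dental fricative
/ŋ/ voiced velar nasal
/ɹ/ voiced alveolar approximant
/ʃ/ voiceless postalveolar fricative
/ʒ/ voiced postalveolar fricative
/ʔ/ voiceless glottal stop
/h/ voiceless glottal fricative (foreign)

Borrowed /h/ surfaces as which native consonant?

/x/ is closest: same manner (fricative), place distance 2 (glottal→velar), same voicing; total 2. Next closest is /ʃ/ at distance 4.

x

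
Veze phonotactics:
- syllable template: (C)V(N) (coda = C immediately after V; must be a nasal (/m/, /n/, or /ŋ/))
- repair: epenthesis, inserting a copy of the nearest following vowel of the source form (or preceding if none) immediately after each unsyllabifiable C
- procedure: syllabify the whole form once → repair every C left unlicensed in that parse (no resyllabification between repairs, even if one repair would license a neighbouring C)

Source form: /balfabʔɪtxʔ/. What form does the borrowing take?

balafabɪʔɪtɪxɪʔɪ

Syllabifying with onset maximization leaves /l/, /b/, /t/, /x/, /ʔ/ stranded (only a nasal (/m/, /n/, or /ŋ/) is licensed in coda position; onsets are limited to one consonant).
Epenthesis after each stranded consonant: /l/ → /la/, /b/ → /bɪ/, /t/ → /tɪ/, /x/ → /xɪ/, /ʔ/ → /ʔɪ/.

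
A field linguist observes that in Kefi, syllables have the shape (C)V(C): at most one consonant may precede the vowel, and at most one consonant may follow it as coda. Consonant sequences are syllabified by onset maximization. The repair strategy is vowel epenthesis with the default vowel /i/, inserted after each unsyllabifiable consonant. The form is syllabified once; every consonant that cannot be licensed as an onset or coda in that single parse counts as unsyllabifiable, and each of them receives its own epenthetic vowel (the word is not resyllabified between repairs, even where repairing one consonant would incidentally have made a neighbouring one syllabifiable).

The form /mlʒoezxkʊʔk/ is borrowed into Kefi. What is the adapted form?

miliʒoezxikʊʔki

Under (C)V(C), the unsyllabifiable consonants are /m/, /l/, /x/, /k/ (at most one coda consonant is licensed; onsets are limited to one consonant).
Inserting the epenthetic vowel yields /m/ → /mi/, /l/ → /li/, /x/ → /xi/, /k/ → /ki/.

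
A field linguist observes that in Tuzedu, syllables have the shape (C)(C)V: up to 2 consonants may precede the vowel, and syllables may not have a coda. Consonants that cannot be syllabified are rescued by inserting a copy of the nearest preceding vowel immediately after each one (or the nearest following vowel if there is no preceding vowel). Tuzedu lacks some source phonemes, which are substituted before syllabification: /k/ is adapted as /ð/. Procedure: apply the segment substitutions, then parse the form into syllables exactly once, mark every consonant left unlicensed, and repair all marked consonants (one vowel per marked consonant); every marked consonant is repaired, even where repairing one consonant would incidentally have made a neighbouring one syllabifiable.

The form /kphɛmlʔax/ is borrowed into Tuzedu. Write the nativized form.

ðɛphɛmɛlʔaxa

Substitution: /k/ → /ð/, giving /ðphɛmlʔax/.
Syllabifying with onset maximization leaves /ð/, /m/, /x/ stranded (no codas are permitted; onsets may contain at most 2 consonants).
Each unlicensed consonant becomes the onset of a new syllable: /ð/ → /ðɛ/, /m/ → /mɛ/, /x/ → /xa/.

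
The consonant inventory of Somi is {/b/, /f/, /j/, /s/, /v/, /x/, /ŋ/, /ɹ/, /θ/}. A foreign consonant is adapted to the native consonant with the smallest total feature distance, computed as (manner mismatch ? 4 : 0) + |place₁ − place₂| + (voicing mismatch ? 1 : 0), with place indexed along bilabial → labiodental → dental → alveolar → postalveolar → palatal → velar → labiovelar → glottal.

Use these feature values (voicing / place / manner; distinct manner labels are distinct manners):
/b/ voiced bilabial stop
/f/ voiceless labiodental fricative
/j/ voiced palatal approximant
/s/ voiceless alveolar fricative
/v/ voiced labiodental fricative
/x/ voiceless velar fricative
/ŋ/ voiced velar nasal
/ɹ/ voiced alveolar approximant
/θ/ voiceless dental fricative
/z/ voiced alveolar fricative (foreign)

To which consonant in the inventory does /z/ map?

s

/s/ is closest: same manner (fricative), place distance 0 (alveolar→alveolar), voicing differs (+1); total 1. Next closest is /v/ at distance 2.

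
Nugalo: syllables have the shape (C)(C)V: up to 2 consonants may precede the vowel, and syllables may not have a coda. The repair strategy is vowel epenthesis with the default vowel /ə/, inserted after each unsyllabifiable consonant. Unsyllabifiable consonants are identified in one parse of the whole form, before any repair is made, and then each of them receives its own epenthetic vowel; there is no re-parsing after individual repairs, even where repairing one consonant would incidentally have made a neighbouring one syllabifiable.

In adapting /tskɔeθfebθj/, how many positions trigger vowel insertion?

4

The unsyllabifiable consonants are /t/, /b/, /θ/, /j/; each receives one epenthetic vowel.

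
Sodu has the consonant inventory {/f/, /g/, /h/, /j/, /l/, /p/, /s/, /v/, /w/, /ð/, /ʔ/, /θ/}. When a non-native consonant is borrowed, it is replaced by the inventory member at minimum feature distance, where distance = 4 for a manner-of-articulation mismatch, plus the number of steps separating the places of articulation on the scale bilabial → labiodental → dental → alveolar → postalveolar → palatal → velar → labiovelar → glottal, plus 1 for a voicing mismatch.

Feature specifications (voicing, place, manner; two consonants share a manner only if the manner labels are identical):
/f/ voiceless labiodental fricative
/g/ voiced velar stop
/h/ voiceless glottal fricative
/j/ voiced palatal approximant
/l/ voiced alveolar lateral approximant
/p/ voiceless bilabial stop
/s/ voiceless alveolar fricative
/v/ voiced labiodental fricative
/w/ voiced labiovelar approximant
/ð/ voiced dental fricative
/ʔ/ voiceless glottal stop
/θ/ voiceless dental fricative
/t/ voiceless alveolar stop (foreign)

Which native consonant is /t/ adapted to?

p

/p/ is closest: same manner (stop), place distance 3 (alveolar→bilabial), same voicing; total 3. Next closest is /g/ at distance 4.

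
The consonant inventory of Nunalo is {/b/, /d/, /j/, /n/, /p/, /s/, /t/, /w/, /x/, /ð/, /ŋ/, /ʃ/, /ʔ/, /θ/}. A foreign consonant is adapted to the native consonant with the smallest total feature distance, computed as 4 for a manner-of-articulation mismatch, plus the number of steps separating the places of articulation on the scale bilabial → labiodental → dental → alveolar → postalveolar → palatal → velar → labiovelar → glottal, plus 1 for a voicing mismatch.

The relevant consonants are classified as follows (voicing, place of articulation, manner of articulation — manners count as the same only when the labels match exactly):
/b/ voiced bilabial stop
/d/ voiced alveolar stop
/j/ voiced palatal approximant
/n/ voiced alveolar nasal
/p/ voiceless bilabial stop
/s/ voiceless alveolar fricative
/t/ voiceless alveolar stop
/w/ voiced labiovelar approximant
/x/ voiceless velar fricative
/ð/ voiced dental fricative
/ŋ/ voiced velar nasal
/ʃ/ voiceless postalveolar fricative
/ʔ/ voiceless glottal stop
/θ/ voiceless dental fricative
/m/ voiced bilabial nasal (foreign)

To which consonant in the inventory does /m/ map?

/n/ is closest: same manner (nasal), place distance 3 (bilabial→alveolar), same voicing; total 3. Next closest is /b/ at distance 4.

n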